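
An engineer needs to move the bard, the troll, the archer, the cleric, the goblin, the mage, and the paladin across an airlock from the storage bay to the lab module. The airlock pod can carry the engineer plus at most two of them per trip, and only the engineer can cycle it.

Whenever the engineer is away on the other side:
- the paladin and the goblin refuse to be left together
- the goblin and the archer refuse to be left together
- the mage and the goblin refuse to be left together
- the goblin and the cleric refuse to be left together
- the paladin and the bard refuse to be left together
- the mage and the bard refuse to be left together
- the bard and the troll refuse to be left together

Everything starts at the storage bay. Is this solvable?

1. Engineer goes to the lab module with the bard and the goblin.  [the storage bay: the archer, the cleric, the mage, the paladin, the troll | the lab module: the bard, the goblin]
2. Engineer goes back to the storage bay alone.  [the storage bay: the archer, the cleric, the mage, the paladin, the troll | the lab module: the bard, the goblin]
3. Engineer goes to the lab module with the troll.  [the storage bay: the archer, the cleric, the mage, the paladin | the lab module: the bard, the goblin, the troll]
4. Engineer goes back to the storage bay with the bard.  [the storage bay: the archer, the bard, the cleric, the mage, the paladin | the lab module: the goblin, the troll]
5. Engineer goes to the lab module with the mage and the paladin.  [the storage bay: the archer, the bard, the cleric | the lab module: the goblin, the mage, the paladin, the troll]
6. Engineer goes back to the storage bay with the goblin.  [the storage bay: the archer, the bard, the cleric, the goblin | the lab module: the mage, the paladin, the troll]
7. Engineer goes to the lab module with the archer and the cleric.  [the storage bay: the bard, the goblin | the lab module: the archer, the cleric, the mage, the paladin, the troll]
8. Engineer goes back to the storage bay alone.  [the storage bay: the bard, the goblin | the lab module: the archer, the cleric, the mage, the paladin, the troll]
9. Engineer goes to the lab module with the bard and the goblin.  [the storage bay: — | the lab module: the archer, the bard, the cleric, the goblin, the mage, the paladin, the troll]

Yes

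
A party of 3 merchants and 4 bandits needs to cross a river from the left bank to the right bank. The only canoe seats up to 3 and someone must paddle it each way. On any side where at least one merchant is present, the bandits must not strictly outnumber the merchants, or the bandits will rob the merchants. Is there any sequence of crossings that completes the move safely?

The bandits already outnumber the merchants at the left bank before anyone moves, so the starting position itself is disallowed.

No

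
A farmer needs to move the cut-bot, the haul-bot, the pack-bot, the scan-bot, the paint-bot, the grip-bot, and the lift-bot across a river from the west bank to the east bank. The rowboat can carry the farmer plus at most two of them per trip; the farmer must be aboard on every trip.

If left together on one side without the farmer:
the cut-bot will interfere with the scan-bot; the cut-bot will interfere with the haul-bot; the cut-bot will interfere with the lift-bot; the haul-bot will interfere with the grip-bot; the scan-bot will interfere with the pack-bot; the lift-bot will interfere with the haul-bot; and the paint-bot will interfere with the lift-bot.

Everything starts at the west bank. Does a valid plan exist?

No

Whatever the first load, the items left behind include a forbidden pair without the farmer. No opening move is safe, so no plan exists.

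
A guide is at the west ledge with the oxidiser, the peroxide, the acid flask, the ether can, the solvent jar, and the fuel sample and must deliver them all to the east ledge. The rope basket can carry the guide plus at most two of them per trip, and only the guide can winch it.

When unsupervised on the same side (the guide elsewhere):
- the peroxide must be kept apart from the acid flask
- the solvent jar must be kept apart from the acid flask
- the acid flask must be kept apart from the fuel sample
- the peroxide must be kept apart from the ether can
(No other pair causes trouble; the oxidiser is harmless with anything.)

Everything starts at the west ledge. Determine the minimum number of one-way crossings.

7

Counting alone: the guide can take at most 2 across per trip to the east ledge, so moving all 6 needs at least 3 loaded trips out, with a return between consecutive ones — at least 5 crossings.
The safety rule pushes this higher. Following every safe sequence of crossings, the most of the 6 that can be at the east ledge as the rope basket arrives there on crossing 5 is 5 — never all 6.
So no plan with fewer than 7 crossings exists, and this one achieves 7:
1. Guide goes to the east ledge with the acid flask and the peroxide.  [the west ledge: the ether can, the fuel sample, the oxidiser, the solvent jar | the east ledge: the acid flask, the peroxide]
2. Guide goes back to the west ledge with the peroxide.  [the west ledge: the ether can, the fuel sample, the oxidiser, the peroxide, the solvent jar | the east ledge: the acid flask]
3. Guide goes to the east ledge with the oxidiser and the peroxide.  [the west ledge: the ether can, the fuel sample, the solvent jar | the east ledge: the acid flask, the oxidiser, the peroxide]
4. Guide goes back to the west ledge with the acid flask.  [the west ledge: the acid flask, the ether can, the fuel sample, the solvent jar | the east ledge: the oxidiser, the peroxide]
5. Guide goes to the east ledge with the fuel sample and the solvent jar.  [the west ledge: the acid flask, the ether can | the east ledge: the fuel sample, the oxidiser, the peroxide, the solvent jar]
6. Guide goes back to the west ledge alone.  [the west ledge: the acid flask, the ether can | the east ledge: the fuel sample, the oxidiser, the peroxide, the solvent jar]
7. Guide goes to the east ledge with the acid flask and the ether can.  [the west ledge: — | the east ledge: the acid flask, the ether can, the fuel sample, the oxidiser, the peroxide, the solvent jar]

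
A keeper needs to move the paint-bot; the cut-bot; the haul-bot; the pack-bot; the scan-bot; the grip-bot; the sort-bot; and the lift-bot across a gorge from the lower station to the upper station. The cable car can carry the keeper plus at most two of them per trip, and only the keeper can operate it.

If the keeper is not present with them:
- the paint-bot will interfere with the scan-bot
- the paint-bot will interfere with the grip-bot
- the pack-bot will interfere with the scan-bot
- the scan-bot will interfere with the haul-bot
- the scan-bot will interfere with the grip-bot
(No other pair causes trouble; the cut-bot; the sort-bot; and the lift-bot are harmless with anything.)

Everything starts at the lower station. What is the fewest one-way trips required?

13

Counting alone: the keeper can take at most 2 across per trip to the upper station, so moving all 8 needs at least 4 loaded trips out, with a return between consecutive ones — at least 7 crossings.
The safety rule pushes this higher. Following every safe sequence of crossings, the most of the 8 that can be at the upper station as the cable car arrives there on crossings 7, 9, 11 is 5, 6, 7 respectively — never all 8.
So no plan with fewer than 13 crossings exists, and this one achieves 13:
1. Keeper goes to the upper station with the paint-bot and the scan-bot.
2. Keeper goes back to the lower station with the paint-bot.
3. Keeper goes to the upper station with the cut-bot and the paint-bot.
4. Keeper goes back to the lower station with the paint-bot.
5. Keeper goes to the upper station with the haul-bot and the paint-bot.
6. Keeper goes back to the lower station with the scan-bot.
7. Keeper goes to the upper station with the pack-bot and the scan-bot.
8. Keeper goes back to the lower station with the scan-bot.
9. Keeper goes to the upper station with the scan-bot and the sort-bot.
10. Keeper goes back to the lower station with the scan-bot.
11. Keeper goes to the upper station with the lift-bot and the scan-bot.
12. Keeper goes back to the lower station with the scan-bot.
13. Keeper goes to the upper station with the grip-bot and the scan-bot.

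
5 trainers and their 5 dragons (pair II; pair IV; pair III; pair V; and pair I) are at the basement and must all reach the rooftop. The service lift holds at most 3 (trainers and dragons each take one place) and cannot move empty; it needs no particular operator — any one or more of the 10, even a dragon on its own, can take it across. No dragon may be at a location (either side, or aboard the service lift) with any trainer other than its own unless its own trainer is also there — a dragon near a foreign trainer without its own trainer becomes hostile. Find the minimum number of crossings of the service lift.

11

Counting alone: each trip to the rooftop takes at most 3 across and each return brings at least 1 back, so after t trips out (and t−1 returns) at most 3t − (t−1) of the 10 are across; that first reaches 10 at t = 5, so at least 9 crossings are needed.
The safety rule pushes this higher. Following every safe sequence of crossings, the most of the 10 that can be at the rooftop as the service lift arrives there on crossing 9 is 9 — never all 10.
So no plan with fewer than 11 crossings exists, and this one achieves 11:
1. dragon II and trainer II cross → the rooftop.
2. trainer II crosses ← the basement.
3. dragon III, dragon IV, and dragon V cross → the rooftop.
4. dragon II crosses ← the basement.
5. trainer III, trainer IV, and trainer V cross → the rooftop.
6. dragon IV and trainer IV cross ← the basement.
7. trainer I, trainer II, and trainer IV cross → the rooftop.
8. dragon III crosses ← the basement.
9. dragon II and dragon IV cross → the rooftop.
10. dragon II crosses ← the basement.
11. dragon I, dragon II, and dragon III cross → the rooftop.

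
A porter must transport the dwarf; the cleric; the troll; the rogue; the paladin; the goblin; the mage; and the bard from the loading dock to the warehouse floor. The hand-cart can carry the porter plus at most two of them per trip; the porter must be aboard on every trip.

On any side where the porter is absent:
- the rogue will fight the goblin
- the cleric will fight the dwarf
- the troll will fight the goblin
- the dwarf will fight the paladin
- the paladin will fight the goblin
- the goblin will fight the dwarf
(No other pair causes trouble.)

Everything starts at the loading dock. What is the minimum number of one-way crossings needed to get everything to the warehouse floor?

13

Counting alone: the porter can take at most 2 across per trip to the warehouse floor, so moving all 8 needs at least 4 loaded trips out, with a return between consecutive ones — at least 7 crossings.
The safety rule pushes this higher. Following every safe sequence of crossings, the most of the 8 that can be at the warehouse floor as the hand-cart arrives there on crossings 7, 9, 11 is 5, 6, 7 respectively — never all 8.
So no plan with fewer than 13 crossings exists, and this one achieves 13:
1. Porter goes to the warehouse floor with the dwarf and the goblin.
2. Porter goes back to the loading dock with the dwarf.
3. Porter goes to the warehouse floor with the cleric and the dwarf.
4. Porter goes back to the loading dock with the dwarf.
5. Porter goes to the warehouse floor with the dwarf and the mage.
6. Porter goes back to the loading dock with the dwarf.
7. Porter goes to the warehouse floor with the bard and the dwarf.
8. Porter goes back to the loading dock with the dwarf.
9. Porter goes to the warehouse floor with the paladin and the troll.
10. Porter goes back to the loading dock with the goblin.
11. Porter goes to the warehouse floor with the dwarf and the rogue.
12. Porter goes back to the loading dock with the dwarf.
13. Porter goes to the warehouse floor with the dwarf and the goblin.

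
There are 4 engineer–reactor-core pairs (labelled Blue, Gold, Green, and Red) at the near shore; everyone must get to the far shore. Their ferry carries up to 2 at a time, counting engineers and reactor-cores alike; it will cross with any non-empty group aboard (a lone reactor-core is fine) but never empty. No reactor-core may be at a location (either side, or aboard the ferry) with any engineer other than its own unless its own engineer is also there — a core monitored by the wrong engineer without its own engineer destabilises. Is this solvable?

Following every safe sequence of crossings from the start, the most of the 8 that can be at the far shore as the ferry arrives there on crossings 1, 3, 5 is 2, 3, 4 respectively; the best ever achieved is 4 of 8.
From crossing 7 on, no configuration arises that was not already reachable earlier: only 44 distinct safe configurations (who is on which side, and where the ferry is) can ever be reached, none of them has everyone across, and every continuation just revisits them. So no valid plan exists.

No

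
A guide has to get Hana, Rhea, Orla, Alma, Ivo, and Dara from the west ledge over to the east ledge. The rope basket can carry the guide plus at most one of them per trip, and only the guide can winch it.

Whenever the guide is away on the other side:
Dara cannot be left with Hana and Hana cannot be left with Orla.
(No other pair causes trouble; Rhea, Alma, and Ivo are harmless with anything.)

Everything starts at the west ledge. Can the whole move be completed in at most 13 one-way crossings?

Yes

Yes — this plan uses 13 crossings (≤ 13):
1. Guide goes to the east ledge with Hana.
2. Guide goes back to the west ledge alone.
3. Guide goes to the east ledge with Rhea.
4. Guide goes back to the west ledge alone.
5. Guide goes to the east ledge with Orla.
6. Guide goes back to the west ledge with Hana.
7. Guide goes to the east ledge with Dara.
8. Guide goes back to the west ledge alone.
9. Guide goes to the east ledge with Alma.
10. Guide goes back to the west ledge alone.
11. Guide goes to the east ledge with Ivo.
12. Guide goes back to the west ledge alone.
13. Guide goes to the east ledge with Hana.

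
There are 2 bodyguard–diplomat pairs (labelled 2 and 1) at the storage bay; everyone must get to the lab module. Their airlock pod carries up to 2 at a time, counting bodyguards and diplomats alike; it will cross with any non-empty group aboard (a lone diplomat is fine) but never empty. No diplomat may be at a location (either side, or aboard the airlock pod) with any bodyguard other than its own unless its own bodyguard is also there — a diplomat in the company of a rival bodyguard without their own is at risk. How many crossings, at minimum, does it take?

Counting alone: each trip to the lab module takes at most 2 across and each return brings at least 1 back, so after t trips out (and t−1 returns) at most 2t − (t−1) of the 4 are across; that first reaches 4 at t = 3, so at least 5 crossings are needed.
The plan below uses exactly 5 crossings, so it is optimal:
1. bodyguard 2 and diplomat 2 cross → the lab module.
2. bodyguard 2 crosses ← the storage bay.
3. bodyguard 1 and bodyguard 2 cross → the lab module.
4. bodyguard 1 crosses ← the storage bay.
5. bodyguard 1 and diplomat 1 cross → the lab module.

5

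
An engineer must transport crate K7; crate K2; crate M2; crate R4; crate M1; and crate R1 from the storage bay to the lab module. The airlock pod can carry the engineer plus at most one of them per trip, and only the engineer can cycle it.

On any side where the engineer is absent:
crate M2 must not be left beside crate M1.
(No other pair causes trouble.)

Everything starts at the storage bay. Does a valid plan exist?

1. Engineer goes to the lab module with crate M2.
2. Engineer goes back to the storage bay alone.
3. Engineer goes to the lab module with crate K7.
4. Engineer goes back to the storage bay alone.
5. Engineer goes to the lab module with crate K2.
6. Engineer goes back to the storage bay alone.
7. Engineer goes to the lab module with crate R4.
8. Engineer goes back to the storage bay alone.
9. Engineer goes to the lab module with crate R1.
10. Engineer goes back to the storage bay alone.
11. Engineer goes to the lab module with crate M1.

Yes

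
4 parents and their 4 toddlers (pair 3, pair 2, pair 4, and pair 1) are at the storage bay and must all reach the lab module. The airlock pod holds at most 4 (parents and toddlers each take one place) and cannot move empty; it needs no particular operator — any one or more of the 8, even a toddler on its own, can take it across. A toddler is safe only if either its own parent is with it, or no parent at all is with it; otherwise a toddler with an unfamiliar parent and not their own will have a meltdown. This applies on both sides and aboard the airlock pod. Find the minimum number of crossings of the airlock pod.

Counting alone: each trip to the lab module takes at most 4 across and each return brings at least 1 back, so after t trips out (and t−1 returns) at most 4t − (t−1) of the 8 are across; that first reaches 8 at t = 3, so at least 5 crossings are needed.
The plan below uses exactly 5 crossings, so it is optimal:
1. parent 3 and toddler 3 cross → the lab module.
2. parent 3 crosses ← the storage bay.
3. parent 1, parent 2, parent 3, and parent 4 cross → the lab module.
4. toddler 3 crosses ← the storage bay.
5. toddler 1, toddler 2, toddler 3, and toddler 4 cross → the lab module.

5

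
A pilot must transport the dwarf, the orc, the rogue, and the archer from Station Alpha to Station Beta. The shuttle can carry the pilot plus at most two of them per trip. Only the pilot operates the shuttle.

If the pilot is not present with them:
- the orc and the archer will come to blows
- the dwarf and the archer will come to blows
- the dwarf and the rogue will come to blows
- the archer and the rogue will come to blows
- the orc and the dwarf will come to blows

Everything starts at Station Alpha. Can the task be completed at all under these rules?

Yes

1. Pilot goes to Station Beta with the archer and the dwarf.  [Station Alpha: the orc, the rogue | Station Beta: the archer, the dwarf]
2. Pilot goes back to Station Alpha with the dwarf.  [Station Alpha: the dwarf, the orc, the rogue | Station Beta: the archer]
3. Pilot goes to Station Beta with the orc and the rogue.  [Station Alpha: the dwarf | Station Beta: the archer, the orc, the rogue]
4. Pilot goes back to Station Alpha with the archer.  [Station Alpha: the archer, the dwarf | Station Beta: the orc, the rogue]
5. Pilot goes to Station Beta with the archer and the dwarf.  [Station Alpha: — | Station Beta: the archer, the dwarf, the orc, the rogue]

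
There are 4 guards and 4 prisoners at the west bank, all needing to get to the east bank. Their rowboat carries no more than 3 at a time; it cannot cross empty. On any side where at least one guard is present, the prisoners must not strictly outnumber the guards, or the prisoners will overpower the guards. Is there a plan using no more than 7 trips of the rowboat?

No

Counting alone: each trip to the east bank takes at most 3 across and each return brings at least 1 back, so after t trips out (and t−1 returns) at most 3t − (t−1) of the 8 are across; that first reaches 8 at t = 4, so at least 7 crossings are needed.
The safety rule pushes this higher. Following every safe sequence of crossings, the most of the 8 that can be at the east bank as the rowboat arrives there on crossing 7 is 7 — never all 8.
So the move cannot be finished within 7 crossings. (The shortest complete plan takes 9:)
1. 2 prisoners → the east bank.  (the west bank: 4G 2P; the east bank: 0G 2P)
2. 1 prisoner ← the west bank.  (the west bank: 4G 3P; the east bank: 0G 1P)
3. 3 prisoners → the east bank.  (the west bank: 4G 0P; the east bank: 0G 4P)
4. 1 prisoner ← the west bank.  (the west bank: 4G 1P; the east bank: 0G 3P)
5. 3 guards → the east bank.  (the west bank: 1G 1P; the east bank: 3G 3P)
6. 1 guard and 1 prisoner ← the west bank.  (the west bank: 2G 2P; the east bank: 2G 2P)
7. 2 guards → the east bank.  (the west bank: 0G 2P; the east bank: 4G 2P)
8. 1 prisoner ← the west bank.  (the west bank: 0G 3P; the east bank: 4G 1P)
9. 3 prisoners → the east bank.  (the west bank: 0G 0P; the east bank: 4G 4P)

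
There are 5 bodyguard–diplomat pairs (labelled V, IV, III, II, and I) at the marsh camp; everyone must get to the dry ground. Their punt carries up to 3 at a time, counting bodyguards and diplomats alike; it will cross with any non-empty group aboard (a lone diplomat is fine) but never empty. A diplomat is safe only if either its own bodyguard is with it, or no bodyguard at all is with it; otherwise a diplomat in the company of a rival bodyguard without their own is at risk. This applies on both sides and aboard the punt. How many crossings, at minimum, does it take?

Counting alone: each trip to the dry ground takes at most 3 across and each return brings at least 1 back, so after t trips out (and t−1 returns) at most 3t − (t−1) of the 10 are across; that first reaches 10 at t = 5, so at least 9 crossings are needed.
The safety rule pushes this higher. Following every safe sequence of crossings, the most of the 10 that can be at the dry ground as the punt arrives there on crossing 9 is 9 — never all 10.
So no plan with fewer than 11 crossings exists, and this one achieves 11:
1. bodyguard V and diplomat V cross → the dry ground.
2. bodyguard V crosses ← the marsh camp.
3. diplomat II, diplomat III, and diplomat IV cross → the dry ground.
4. diplomat V crosses ← the marsh camp.
5. bodyguard II, bodyguard III, and bodyguard IV cross → the dry ground.
6. bodyguard IV and diplomat IV cross ← the marsh camp.
7. bodyguard I, bodyguard IV, and bodyguard V cross → the dry ground.
8. diplomat III crosses ← the marsh camp.
9. diplomat IV and diplomat V cross → the dry ground.
10. diplomat V crosses ← the marsh camp.
11. diplomat I, diplomat III, and diplomat V cross → the dry ground.

11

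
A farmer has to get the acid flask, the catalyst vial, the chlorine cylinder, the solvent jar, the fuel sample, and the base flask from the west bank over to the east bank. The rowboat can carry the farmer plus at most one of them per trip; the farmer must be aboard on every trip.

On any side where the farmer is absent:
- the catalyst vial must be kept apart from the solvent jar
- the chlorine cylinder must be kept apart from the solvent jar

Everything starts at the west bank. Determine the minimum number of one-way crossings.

13

Counting alone: the farmer can take at most 1 across per trip to the east bank, so moving all 6 needs at least 6 loaded trips out, with a return between consecutive ones — at least 11 crossings.
The safety rule pushes this higher. Following every safe sequence of crossings, the most of the 6 that can be at the east bank as the rowboat arrives there on crossing 11 is 5 — never all 6.
So no plan with fewer than 13 crossings exists, and this one achieves 13:
1. Farmer goes to the east bank with the solvent jar.  [the west bank: the acid flask, the base flask, the catalyst vial, the chlorine cylinder, the fuel sample | the east bank: the solvent jar]
2. Farmer goes back to the west bank alone.  [the west bank: the acid flask, the base flask, the catalyst vial, the chlorine cylinder, the fuel sample | the east bank: the solvent jar]
3. Farmer goes to the east bank with the acid flask.  [the west bank: the base flask, the catalyst vial, the chlorine cylinder, the fuel sample | the east bank: the acid flask, the solvent jar]
4. Farmer goes back to the west bank alone.  [the west bank: the base flask, the catalyst vial, the chlorine cylinder, the fuel sample | the east bank: the acid flask, the solvent jar]
5. Farmer goes to the east bank with the catalyst vial.  [the west bank: the base flask, the chlorine cylinder, the fuel sample | the east bank: the acid flask, the catalyst vial, the solvent jar]
6. Farmer goes back to the west bank with the solvent jar.  [the west bank: the base flask, the chlorine cylinder, the fuel sample, the solvent jar | the east bank: the acid flask, the catalyst vial]
7. Farmer goes to the east bank with the chlorine cylinder.  [the west bank: the base flask, the fuel sample, the solvent jar | the east bank: the acid flask, the catalyst vial, the chlorine cylinder]
8. Farmer goes back to the west bank alone.  [the west bank: the base flask, the fuel sample, the solvent jar | the east bank: the acid flask, the catalyst vial, the chlorine cylinder]
9. Farmer goes to the east bank with the fuel sample.  [the west bank: the base flask, the solvent jar | the east bank: the acid flask, the catalyst vial, the chlorine cylinder, the fuel sample]
10. Farmer goes back to the west bank alone.  [the west bank: the base flask, the solvent jar | the east bank: the acid flask, the catalyst vial, the chlorine cylinder, the fuel sample]
11. Farmer goes to the east bank with the base flask.  [the west bank: the solvent jar | the east bank: the acid flask, the base flask, the catalyst vial, the chlorine cylinder, the fuel sample]
12. Farmer goes back to the west bank alone.  [the west bank: the solvent jar | the east bank: the acid flask, the base flask, the catalyst vial, the chlorine cylinder, the fuel sample]
13. Farmer goes to the east bank with the solvent jar.  [the west bank: — | the east bank: the acid flask, the base flask, the catalyst vial, the chlorine cylinder, the fuel sample, the solvent jar]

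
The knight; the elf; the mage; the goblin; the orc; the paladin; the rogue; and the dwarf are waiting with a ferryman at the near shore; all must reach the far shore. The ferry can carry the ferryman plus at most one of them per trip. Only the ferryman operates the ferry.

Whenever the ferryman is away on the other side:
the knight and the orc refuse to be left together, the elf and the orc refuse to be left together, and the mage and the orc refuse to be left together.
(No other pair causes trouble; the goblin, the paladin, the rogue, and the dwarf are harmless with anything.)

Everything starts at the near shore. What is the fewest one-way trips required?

impossible

Following every safe sequence of crossings from the start, the most of the 8 that can be at the far shore as the ferry arrives there on crossings 1, 3, 5, 7, 9, 11 is 1, 2, 3, 4, 5, 6 respectively; the best ever achieved is 6 of 8.
From crossing 13 on, no configuration arises that was not already reachable earlier: only 144 distinct safe configurations (who is on which side, and where the ferry is) can ever be reached, none of them has everyone across, and every continuation just revisits them. So no valid plan exists.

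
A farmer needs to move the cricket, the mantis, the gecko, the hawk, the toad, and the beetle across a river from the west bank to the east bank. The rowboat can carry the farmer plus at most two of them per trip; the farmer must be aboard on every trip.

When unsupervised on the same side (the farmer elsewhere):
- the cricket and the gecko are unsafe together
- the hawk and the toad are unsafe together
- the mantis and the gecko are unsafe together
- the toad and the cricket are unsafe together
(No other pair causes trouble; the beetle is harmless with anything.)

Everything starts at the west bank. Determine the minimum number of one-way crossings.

7

Counting alone: the farmer can take at most 2 across per trip to the east bank, so moving all 6 needs at least 3 loaded trips out, with a return between consecutive ones — at least 5 crossings.
The safety rule pushes this higher. Following every safe sequence of crossings, the most of the 6 that can be at the east bank as the rowboat arrives there on crossing 5 is 5 — never all 6.
So no plan with fewer than 7 crossings exists, and this one achieves 7:
1. Farmer goes to the east bank with the gecko and the toad.  [the west bank: the beetle, the cricket, the hawk, the mantis | the east bank: the gecko, the toad]
2. Farmer goes back to the west bank alone.  [the west bank: the beetle, the cricket, the hawk, the mantis | the east bank: the gecko, the toad]
3. Farmer goes to the east bank with the cricket and the mantis.  [the west bank: the beetle, the hawk | the east bank: the cricket, the gecko, the mantis, the toad]
4. Farmer goes back to the west bank with the gecko and the toad.  [the west bank: the beetle, the gecko, the hawk, the toad | the east bank: the cricket, the mantis]
5. Farmer goes to the east bank with the beetle and the hawk.  [the west bank: the gecko, the toad | the east bank: the beetle, the cricket, the hawk, the mantis]
6. Farmer goes back to the west bank alone.  [the west bank: the gecko, the toad | the east bank: the beetle, the cricket, the hawk, the mantis]
7. Farmer goes to the east bank with the gecko and the toad.  [the west bank: — | the east bank: the beetle, the cricket, the gecko, the hawk, the mantis, the toad]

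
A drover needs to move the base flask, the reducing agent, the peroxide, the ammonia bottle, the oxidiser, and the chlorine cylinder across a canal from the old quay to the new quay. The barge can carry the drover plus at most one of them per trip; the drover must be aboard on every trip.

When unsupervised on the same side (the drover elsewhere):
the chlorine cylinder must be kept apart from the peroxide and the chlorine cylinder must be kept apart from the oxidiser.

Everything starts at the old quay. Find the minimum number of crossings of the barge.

13

Counting alone: the drover can take at most 1 across per trip to the new quay, so moving all 6 needs at least 6 loaded trips out, with a return between consecutive ones — at least 11 crossings.
The safety rule pushes this higher. Following every safe sequence of crossings, the most of the 6 that can be at the new quay as the barge arrives there on crossing 11 is 5 — never all 6.
So no plan with fewer than 13 crossings exists, and this one achieves 13:
1. Drover goes to the new quay with the chlorine cylinder.  [the old quay: the ammonia bottle, the base flask, the oxidiser, the peroxide, the reducing agent | the new quay: the chlorine cylinder]
2. Drover goes back to the old quay alone.  [the old quay: the ammonia bottle, the base flask, the oxidiser, the peroxide, the reducing agent | the new quay: the chlorine cylinder]
3. Drover goes to the new quay with the base flask.  [the old quay: the ammonia bottle, the oxidiser, the peroxide, the reducing agent | the new quay: the base flask, the chlorine cylinder]
4. Drover goes back to the old quay alone.  [the old quay: the ammonia bottle, the oxidiser, the peroxide, the reducing agent | the new quay: the base flask, the chlorine cylinder]
5. Drover goes to the new quay with the reducing agent.  [the old quay: the ammonia bottle, the oxidiser, the peroxide | the new quay: the base flask, the chlorine cylinder, the reducing agent]
6. Drover goes back to the old quay alone.  [the old quay: the ammonia bottle, the oxidiser, the peroxide | the new quay: the base flask, the chlorine cylinder, the reducing agent]
7. Drover goes to the new quay with the peroxide.  [the old quay: the ammonia bottle, the oxidiser | the new quay: the base flask, the chlorine cylinder, the peroxide, the reducing agent]
8. Drover goes back to the old quay with the chlorine cylinder.  [the old quay: the ammonia bottle, the chlorine cylinder, the oxidiser | the new quay: the base flask, the peroxide, the reducing agent]
9. Drover goes to the new quay with the oxidiser.  [the old quay: the ammonia bottle, the chlorine cylinder | the new quay: the base flask, the oxidiser, the peroxide, the reducing agent]
10. Drover goes back to the old quay alone.  [the old quay: the ammonia bottle, the chlorine cylinder | the new quay: the base flask, the oxidiser, the peroxide, the reducing agent]
11. Drover goes to the new quay with the ammonia bottle.  [the old quay: the chlorine cylinder | the new quay: the ammonia bottle, the base flask, the oxidiser, the peroxide, the reducing agent]
12. Drover goes back to the old quay alone.  [the old quay: the chlorine cylinder | the new quay: the ammonia bottle, the base flask, the oxidiser, the peroxide, the reducing agent]
13. Drover goes to the new quay with the chlorine cylinder.  [the old quay: — | the new quay: the ammonia bottle, the base flask, the chlorine cylinder, the oxidiser, the peroxide, the reducing agent]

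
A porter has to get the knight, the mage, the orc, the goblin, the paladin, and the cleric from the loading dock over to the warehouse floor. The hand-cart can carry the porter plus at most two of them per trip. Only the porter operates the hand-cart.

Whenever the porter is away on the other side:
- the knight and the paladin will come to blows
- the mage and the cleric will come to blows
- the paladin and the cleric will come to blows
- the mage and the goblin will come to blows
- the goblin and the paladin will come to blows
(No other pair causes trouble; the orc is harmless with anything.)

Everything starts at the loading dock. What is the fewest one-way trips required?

Counting alone: the porter can take at most 2 across per trip to the warehouse floor, so moving all 6 needs at least 3 loaded trips out, with a return between consecutive ones — at least 5 crossings.
The safety rule pushes this higher. Following every safe sequence of crossings, the most of the 6 that can be at the warehouse floor as the hand-cart arrives there on crossing 5 is 5 — never all 6.
So no plan with fewer than 7 crossings exists, and this one achieves 7:
1. Porter goes to the warehouse floor with the mage and the paladin.
2. Porter goes back to the loading dock alone.
3. Porter goes to the warehouse floor with the knight and the orc.
4. Porter goes back to the loading dock with the paladin.
5. Porter goes to the warehouse floor with the cleric and the goblin.
6. Porter goes back to the loading dock with the mage.
7. Porter goes to the warehouse floor with the mage and the paladin.

7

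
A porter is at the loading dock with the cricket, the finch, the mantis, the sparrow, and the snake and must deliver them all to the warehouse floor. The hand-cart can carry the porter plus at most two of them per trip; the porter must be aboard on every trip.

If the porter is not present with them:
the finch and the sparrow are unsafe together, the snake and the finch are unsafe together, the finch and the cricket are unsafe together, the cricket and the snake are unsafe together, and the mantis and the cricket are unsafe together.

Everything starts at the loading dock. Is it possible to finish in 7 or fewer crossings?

Yes — this plan uses 7 crossings (≤ 7):
1. Porter goes to the warehouse floor with the cricket and the finch.
2. Porter goes back to the loading dock with the cricket.
3. Porter goes to the warehouse floor with the cricket and the mantis.
4. Porter goes back to the loading dock with the cricket.
5. Porter goes to the warehouse floor with the snake and the sparrow.
6. Porter goes back to the loading dock with the finch.
7. Porter goes to the warehouse floor with the cricket and the finch.

Yes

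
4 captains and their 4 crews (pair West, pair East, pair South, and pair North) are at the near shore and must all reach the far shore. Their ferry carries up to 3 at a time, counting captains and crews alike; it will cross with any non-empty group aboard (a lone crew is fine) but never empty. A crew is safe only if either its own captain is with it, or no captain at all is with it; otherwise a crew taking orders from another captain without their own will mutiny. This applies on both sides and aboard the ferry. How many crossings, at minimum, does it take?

Counting alone: each trip to the far shore takes at most 3 across and each return brings at least 1 back, so after t trips out (and t−1 returns) at most 3t − (t−1) of the 8 are across; that first reaches 8 at t = 4, so at least 7 crossings are needed.
The safety rule pushes this higher. Following every safe sequence of crossings, the most of the 8 that can be at the far shore as the ferry arrives there on crossing 7 is 7 — never all 8.
So no plan with fewer than 9 crossings exists, and this one achieves 9:
1. captain West and crew West cross → the far shore.
2. captain West crosses ← the near shore.
3. captain East, captain West, and crew East cross → the far shore.
4. captain West and crew West cross ← the near shore.
5. captain North, captain South, and captain West cross → the far shore.
6. crew East crosses ← the near shore.
7. crew East and crew West cross → the far shore.
8. crew West crosses ← the near shore.
9. crew North, crew South, and crew West cross → the far shore.

9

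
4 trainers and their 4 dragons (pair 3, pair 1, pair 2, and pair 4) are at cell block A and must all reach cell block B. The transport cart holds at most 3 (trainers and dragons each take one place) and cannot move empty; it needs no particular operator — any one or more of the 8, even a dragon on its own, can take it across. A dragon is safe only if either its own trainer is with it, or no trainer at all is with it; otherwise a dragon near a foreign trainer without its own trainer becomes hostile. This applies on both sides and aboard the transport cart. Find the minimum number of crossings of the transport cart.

Counting alone: each trip to cell block B takes at most 3 across and each return brings at least 1 back, so after t trips out (and t−1 returns) at most 3t − (t−1) of the 8 are across; that first reaches 8 at t = 4, so at least 7 crossings are needed.
The safety rule pushes this higher. Following every safe sequence of crossings, the most of the 8 that can be at cell block B as the transport cart arrives there on crossing 7 is 7 — never all 8.
So no plan with fewer than 9 crossings exists, and this one achieves 9:
1. dragon 3 and trainer 3 cross → cell block B.
2. trainer 3 crosses ← cell block A.
3. dragon 1, trainer 1, and trainer 3 cross → cell block B.
4. dragon 3 and trainer 3 cross ← cell block A.
5. trainer 2, trainer 3, and trainer 4 cross → cell block B.
6. dragon 1 crosses ← cell block A.
7. dragon 1 and dragon 3 cross → cell block B.
8. dragon 3 crosses ← cell block A.
9. dragon 2, dragon 3, and dragon 4 cross → cell block B.

9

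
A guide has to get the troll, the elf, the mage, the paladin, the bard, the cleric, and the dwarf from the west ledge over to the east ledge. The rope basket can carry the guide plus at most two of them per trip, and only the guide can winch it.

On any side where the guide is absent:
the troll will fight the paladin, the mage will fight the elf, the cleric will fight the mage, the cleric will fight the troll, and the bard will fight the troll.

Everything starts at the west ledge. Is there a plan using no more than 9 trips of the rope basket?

Yes — this plan uses 9 crossings (≤ 9):
1. Guide goes to the east ledge with the mage and the troll.  [the west ledge: the bard, the cleric, the dwarf, the elf, the paladin | the east ledge: the mage, the troll]
2. Guide goes back to the west ledge alone.  [the west ledge: the bard, the cleric, the dwarf, the elf, the paladin | the east ledge: the mage, the troll]
3. Guide goes to the east ledge with the elf.  [the west ledge: the bard, the cleric, the dwarf, the paladin | the east ledge: the elf, the mage, the troll]
4. Guide goes back to the west ledge with the mage.  [the west ledge: the bard, the cleric, the dwarf, the mage, the paladin | the east ledge: the elf, the troll]
5. Guide goes to the east ledge with the cleric and the paladin.  [the west ledge: the bard, the dwarf, the mage | the east ledge: the cleric, the elf, the paladin, the troll]
6. Guide goes back to the west ledge with the troll.  [the west ledge: the bard, the dwarf, the mage, the troll | the east ledge: the cleric, the elf, the paladin]
7. Guide goes to the east ledge with the bard and the dwarf.  [the west ledge: the mage, the troll | the east ledge: the bard, the cleric, the dwarf, the elf, the paladin]
8. Guide goes back to the west ledge alone.  [the west ledge: the mage, the troll | the east ledge: the bard, the cleric, the dwarf, the elf, the paladin]
9. Guide goes to the east ledge with the mage and the troll.  [the west ledge: — | the east ledge: the bard, the cleric, the dwarf, the elf, the mage, the paladin, the troll]

Yes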